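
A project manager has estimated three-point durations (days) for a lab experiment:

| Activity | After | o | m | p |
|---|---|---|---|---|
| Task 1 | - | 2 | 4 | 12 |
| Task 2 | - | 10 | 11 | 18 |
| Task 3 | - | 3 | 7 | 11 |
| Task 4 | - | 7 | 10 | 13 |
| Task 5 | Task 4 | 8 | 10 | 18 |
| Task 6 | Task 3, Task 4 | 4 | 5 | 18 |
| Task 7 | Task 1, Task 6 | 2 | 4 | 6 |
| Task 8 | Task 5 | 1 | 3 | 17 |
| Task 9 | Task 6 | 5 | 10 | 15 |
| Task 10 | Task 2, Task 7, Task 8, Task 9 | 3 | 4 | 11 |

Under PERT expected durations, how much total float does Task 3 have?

3 days

te_Task 1 = (2 + 4·4 + 12)/6 = 30/6 = 5
te_Task 2 = (10 + 4·11 + 18)/6 = 72/6 = 12
te_Task 3 = (3 + 4·7 + 11)/6 = 42/6 = 7
te_Task 4 = (7 + 4·10 + 13)/6 = 60/6 = 10
te_Task 5 = (8 + 4·10 + 18)/6 = 66/6 = 11
te_Task 6 = (4 + 4·5 + 18)/6 = 42/6 = 7
te_Task 7 = (2 + 4·4 + 6)/6 = 24/6 = 4
te_Task 8 = (1 + 4·3 + 17)/6 = 30/6 = 5
te_Task 9 = (5 + 4·10 + 15)/6 = 60/6 = 10
te_Task 10 = (3 + 4·4 + 11)/6 = 30/6 = 5

Forward pass:
ES_Task 1 = 0; EF_Task 1 = 5
ES_Task 2 = 0; EF_Task 2 = 12
ES_Task 3 = 0; EF_Task 3 = 7
ES_Task 4 = 0; EF_Task 4 = 10
ES_Task 5 = 10; EF_Task 5 = 10+11 = 21
ES_Task 6 = max(EF_Task 3=7, EF_Task 4=10) = 10; EF_Task 6 = 10+7 = 17
ES_Task 7 = max(EF_Task 1=5, EF_Task 6=17) = 17; EF_Task 7 = 17+4 = 21
ES_Task 8 = 21; EF_Task 8 = 21+5 = 26
ES_Task 9 = 17; EF_Task 9 = 17+10 = 27
ES_Task 10 = max(EF_Task 2=12, EF_Task 7=21, EF_Task 8=26, EF_Task 9=27) = 27; EF_Task 10 = 27+5 = 32
Expected project duration μ = 32 days. Critical path: Task 4 → Task 6 → Task 9 → Task 10.

Backward pass:
LF_Task 10 = 32; LS_Task 10 = 32−5 = 27
LF_Task 9 = LS_Task 10 = 27; LS_Task 9 = 27−10 = 17
LF_Task 8 = LS_Task 10 = 27; LS_Task 8 = 27−5 = 22
LF_Task 7 = LS_Task 10 = 27; LS_Task 7 = 27−4 = 23
LF_Task 6 = min(LS_Task 7=23, LS_Task 9=17) = 17; LS_Task 6 = 17−7 = 10
LF_Task 5 = LS_Task 8 = 22; LS_Task 5 = 22−11 = 11
LF_Task 4 = min(LS_Task 5=11, LS_Task 6=10) = 10; LS_Task 4 = 10−10 = 0
LF_Task 3 = LS_Task 6 = 10; LS_Task 3 = 10−7 = 3
LF_Task 2 = LS_Task 10 = 27; LS_Task 2 = 27−12 = 15
LF_Task 1 = LS_Task 7 = 23; LS_Task 1 = 23−5 = 18
Slack_Task 3 = LS_Task 3 − ES_Task 3 = 3 − 0 = 3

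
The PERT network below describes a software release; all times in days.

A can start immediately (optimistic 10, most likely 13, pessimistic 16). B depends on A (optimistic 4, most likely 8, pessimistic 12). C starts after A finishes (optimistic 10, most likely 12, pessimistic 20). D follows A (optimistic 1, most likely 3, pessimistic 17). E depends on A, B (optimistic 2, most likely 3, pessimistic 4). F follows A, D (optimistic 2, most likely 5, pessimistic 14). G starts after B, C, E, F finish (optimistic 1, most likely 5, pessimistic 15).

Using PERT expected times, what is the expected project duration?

te_A = (10 + 4·13 + 16)/6 = 78/6 = 13
te_B = (4 + 4·8 + 12)/6 = 48/6 = 8
te_C = (10 + 4·12 + 20)/6 = 78/6 = 13
te_D = (1 + 4·3 + 17)/6 = 30/6 = 5
te_E = (2 + 4·3 + 4)/6 = 18/6 = 3
te_F = (2 + 4·5 + 14)/6 = 36/6 = 6
te_G = (1 + 4·5 + 15)/6 = 36/6 = 6

Forward pass:
ES_A = 0; EF_A = 13
ES_B = 13; EF_B = 13+8 = 21
ES_C = 13; EF_C = 13+13 = 26
ES_D = 13; EF_D = 13+5 = 18
ES_E = max(EF_A=13, EF_B=21) = 21; EF_E = 21+3 = 24
ES_F = max(EF_A=13, EF_D=18) = 18; EF_F = 18+6 = 24
ES_G = max(EF_B=21, EF_C=26, EF_E=24, EF_F=24) = 26; EF_G = 26+6 = 32
Expected project duration μ = 32 days. Critical path: A → C → G.

32 days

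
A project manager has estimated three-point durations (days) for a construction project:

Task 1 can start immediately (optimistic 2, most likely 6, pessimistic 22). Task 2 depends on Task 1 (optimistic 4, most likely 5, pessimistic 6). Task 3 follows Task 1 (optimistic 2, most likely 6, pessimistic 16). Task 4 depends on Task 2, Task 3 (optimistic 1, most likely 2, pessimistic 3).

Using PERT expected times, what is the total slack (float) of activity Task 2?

2 days

te_Task 1 = (2 + 4·6 + 22)/6 = 48/6 = 8
te_Task 2 = (4 + 4·5 + 6)/6 = 30/6 = 5
te_Task 3 = (2 + 4·6 + 16)/6 = 42/6 = 7
te_Task 4 = (1 + 4·2 + 3)/6 = 12/6 = 2

Forward pass:
ES_Task 1 = 0; EF_Task 1 = 8
ES_Task 2 = 8; EF_Task 2 = 8+5 = 13
ES_Task 3 = 8; EF_Task 3 = 8+7 = 15
ES_Task 4 = max(EF_Task 2=13, EF_Task 3=15) = 15; EF_Task 4 = 15+2 = 17
Expected project duration μ = 17 days. Critical path: Task 1 → Task 3 → Task 4.

Backward pass:
LF_Task 4 = 17; LS_Task 4 = 17−2 = 15
LF_Task 3 = LS_Task 4 = 15; LS_Task 3 = 15−7 = 8
LF_Task 2 = LS_Task 4 = 15; LS_Task 2 = 15−5 = 10
LF_Task 1 = min(LS_Task 2=10, LS_Task 3=8) = 8; LS_Task 1 = 8−8 = 0
Slack_Task 2 = LS_Task 2 − ES_Task 2 = 10 − 8 = 2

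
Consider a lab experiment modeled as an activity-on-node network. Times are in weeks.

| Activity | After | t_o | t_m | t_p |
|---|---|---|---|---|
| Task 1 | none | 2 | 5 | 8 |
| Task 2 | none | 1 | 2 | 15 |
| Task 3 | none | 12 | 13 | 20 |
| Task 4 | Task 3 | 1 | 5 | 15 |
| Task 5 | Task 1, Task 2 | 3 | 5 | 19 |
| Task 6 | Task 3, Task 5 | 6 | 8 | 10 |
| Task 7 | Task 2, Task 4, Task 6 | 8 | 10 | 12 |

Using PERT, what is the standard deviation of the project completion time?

te_Task 1 = (2 + 4·5 + 8)/6 = 30/6 = 5; σ²_Task 1 = ((8−2)/6)² = 1.000
te_Task 2 = (1 + 4·2 + 15)/6 = 24/6 = 4; σ²_Task 2 = ((15−1)/6)² = 5.444
te_Task 3 = (12 + 4·13 + 20)/6 = 84/6 = 14; σ²_Task 3 = ((20−12)/6)² = 1.778
te_Task 4 = (1 + 4·5 + 15)/6 = 36/6 = 6; σ²_Task 4 = ((15−1)/6)² = 5.444
te_Task 5 = (3 + 4·5 + 19)/6 = 42/6 = 7; σ²_Task 5 = ((19−3)/6)² = 7.111
te_Task 6 = (6 + 4·8 + 10)/6 = 48/6 = 8; σ²_Task 6 = ((10−6)/6)² = 0.444
te_Task 7 = (8 + 4·10 + 12)/6 = 60/6 = 10; σ²_Task 7 = ((12−8)/6)² = 0.444

Forward pass:
ES_Task 1 = 0; EF_Task 1 = 5
ES_Task 2 = 0; EF_Task 2 = 4
ES_Task 3 = 0; EF_Task 3 = 14
ES_Task 4 = 14; EF_Task 4 = 14+6 = 20
ES_Task 5 = max(EF_Task 1=5, EF_Task 2=4) = 5; EF_Task 5 = 5+7 = 12
ES_Task 6 = max(EF_Task 3=14, EF_Task 5=12) = 14; EF_Task 6 = 14+8 = 22
ES_Task 7 = max(EF_Task 2=4, EF_Task 4=20, EF_Task 6=22) = 22; EF_Task 7 = 22+10 = 32
Expected project duration μ = 32 weeks. Critical path: Task 3 → Task 6 → Task 7.

Variance along critical path = 1.778 + 0.444 + 0.444 = 2.667
σ = √2.667 = 1.633 weeks

1.63 weeks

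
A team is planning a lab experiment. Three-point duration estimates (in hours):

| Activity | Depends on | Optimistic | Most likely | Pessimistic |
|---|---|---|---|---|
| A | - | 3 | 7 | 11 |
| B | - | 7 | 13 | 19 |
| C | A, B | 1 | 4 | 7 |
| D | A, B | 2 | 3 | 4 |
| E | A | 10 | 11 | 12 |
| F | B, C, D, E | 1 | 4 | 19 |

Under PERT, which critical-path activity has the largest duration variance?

te_A = (3 + 4·7 + 11)/6 = 42/6 = 7; σ²_A = ((11−3)/6)² = 1.778
te_B = (7 + 4·13 + 19)/6 = 78/6 = 13; σ²_B = ((19−7)/6)² = 4.000
te_C = (1 + 4·4 + 7)/6 = 24/6 = 4; σ²_C = ((7−1)/6)² = 1.000
te_D = (2 + 4·3 + 4)/6 = 18/6 = 3; σ²_D = ((4−2)/6)² = 0.111
te_E = (10 + 4·11 + 12)/6 = 66/6 = 11; σ²_E = ((12−10)/6)² = 0.111
te_F = (1 + 4·4 + 19)/6 = 36/6 = 6; σ²_F = ((19−1)/6)² = 9.000

Forward pass:
ES_A = 0; EF_A = 7
ES_B = 0; EF_B = 13
ES_C = max(EF_A=7, EF_B=13) = 13; EF_C = 13+4 = 17
ES_D = max(EF_A=7, EF_B=13) = 13; EF_D = 13+3 = 16
ES_E = 7; EF_E = 7+11 = 18
ES_F = max(EF_B=13, EF_C=17, EF_D=16, EF_E=18) = 18; EF_F = 18+6 = 24
Expected project duration μ = 24 hours. Critical path: A → E → F.

Variances on critical path: σ²_A=1.778, σ²_E=0.111, σ²_F=9.000.
Largest is σ²_F = 9.000.

F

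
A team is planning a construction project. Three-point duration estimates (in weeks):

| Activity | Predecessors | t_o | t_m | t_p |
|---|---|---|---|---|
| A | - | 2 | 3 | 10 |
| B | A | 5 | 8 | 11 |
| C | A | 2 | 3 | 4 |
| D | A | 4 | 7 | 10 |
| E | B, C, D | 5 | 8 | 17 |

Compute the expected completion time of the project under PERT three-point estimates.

te_A = (2 + 4·3 + 10)/6 = 24/6 = 4
te_B = (5 + 4·8 + 11)/6 = 48/6 = 8
te_C = (2 + 4·3 + 4)/6 = 18/6 = 3
te_D = (4 + 4·7 + 10)/6 = 42/6 = 7
te_E = (5 + 4·8 + 17)/6 = 54/6 = 9

Forward pass:
ES_A = 0; EF_A = 4
ES_B = 4; EF_B = 4+8 = 12
ES_C = 4; EF_C = 4+3 = 7
ES_D = 4; EF_D = 4+7 = 11
ES_E = max(EF_B=12, EF_C=7, EF_D=11) = 12; EF_E = 12+9 = 21
Expected project duration μ = 21 weeks. Critical path: A → B → E.

21 weeks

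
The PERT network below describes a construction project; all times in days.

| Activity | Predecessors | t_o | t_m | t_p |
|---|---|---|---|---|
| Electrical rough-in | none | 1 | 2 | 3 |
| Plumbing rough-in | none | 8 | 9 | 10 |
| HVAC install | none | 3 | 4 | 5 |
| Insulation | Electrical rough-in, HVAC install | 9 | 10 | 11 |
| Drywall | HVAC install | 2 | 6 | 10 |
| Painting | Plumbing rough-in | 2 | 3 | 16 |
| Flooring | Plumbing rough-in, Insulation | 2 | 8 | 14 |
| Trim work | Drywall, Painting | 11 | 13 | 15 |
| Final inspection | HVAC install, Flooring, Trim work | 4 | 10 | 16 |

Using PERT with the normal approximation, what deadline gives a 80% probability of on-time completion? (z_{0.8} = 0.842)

39.7 days

te_Electrical rough-in = (1 + 4·2 + 3)/6 = 12/6 = 2; σ²_Electrical rough-in = ((3−1)/6)² = 0.111
te_Plumbing rough-in = (8 + 4·9 + 10)/6 = 54/6 = 9; σ²_Plumbing rough-in = ((10−8)/6)² = 0.111
te_HVAC install = (3 + 4·4 + 5)/6 = 24/6 = 4; σ²_HVAC install = ((5−3)/6)² = 0.111
te_Insulation = (9 + 4·10 + 11)/6 = 60/6 = 10; σ²_Insulation = ((11−9)/6)² = 0.111
te_Drywall = (2 + 4·6 + 10)/6 = 36/6 = 6; σ²_Drywall = ((10−2)/6)² = 1.778
te_Painting = (2 + 4·3 + 16)/6 = 30/6 = 5; σ²_Painting = ((16−2)/6)² = 5.444
te_Flooring = (2 + 4·8 + 14)/6 = 48/6 = 8; σ²_Flooring = ((14−2)/6)² = 4.000
te_Trim work = (11 + 4·13 + 15)/6 = 78/6 = 13; σ²_Trim work = ((15−11)/6)² = 0.444
te_Final inspection = (4 + 4·10 + 16)/6 = 60/6 = 10; σ²_Final inspection = ((16−4)/6)² = 4.000

Forward pass:
ES_Electrical rough-in = 0; EF_Electrical rough-in = 2
ES_Plumbing rough-in = 0; EF_Plumbing rough-in = 9
ES_HVAC install = 0; EF_HVAC install = 4
ES_Insulation = max(EF_Electrical rough-in=2, EF_HVAC install=4) = 4; EF_Insulation = 4+10 = 14
ES_Drywall = 4; EF_Drywall = 4+6 = 10
ES_Painting = 9; EF_Painting = 9+5 = 14
ES_Flooring = max(EF_Plumbing rough-in=9, EF_Insulation=14) = 14; EF_Flooring = 14+8 = 22
ES_Trim work = max(EF_Drywall=10, EF_Painting=14) = 14; EF_Trim work = 14+13 = 27
ES_Final inspection = max(EF_HVAC install=4, EF_Flooring=22, EF_Trim work=27) = 27; EF_Final inspection = 27+10 = 37
Expected project duration μ = 37 days. Critical path: Plumbing rough-in → Painting → Trim work → Final inspection.

Variance along critical path = 0.111 + 5.444 + 0.444 + 4.000 = 10.000; σ = 3.162 days.
D = μ + z·σ = 37 + 0.842·3.162 = 39.7 days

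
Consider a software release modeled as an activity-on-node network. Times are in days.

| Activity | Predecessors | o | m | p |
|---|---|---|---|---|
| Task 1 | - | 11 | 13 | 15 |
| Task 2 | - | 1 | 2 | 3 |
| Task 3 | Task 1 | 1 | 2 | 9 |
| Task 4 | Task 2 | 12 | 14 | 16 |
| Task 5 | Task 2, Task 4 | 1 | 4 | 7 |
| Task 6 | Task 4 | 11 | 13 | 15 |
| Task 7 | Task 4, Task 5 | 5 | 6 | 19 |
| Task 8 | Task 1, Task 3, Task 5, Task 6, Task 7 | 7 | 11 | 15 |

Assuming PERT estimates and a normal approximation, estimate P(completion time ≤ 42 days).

te_Task 1 = (11 + 4·13 + 15)/6 = 78/6 = 13; σ²_Task 1 = ((15−11)/6)² = 0.444
te_Task 2 = (1 + 4·2 + 3)/6 = 12/6 = 2; σ²_Task 2 = ((3−1)/6)² = 0.111
te_Task 3 = (1 + 4·2 + 9)/6 = 18/6 = 3; σ²_Task 3 = ((9−1)/6)² = 1.778
te_Task 4 = (12 + 4·14 + 16)/6 = 84/6 = 14; σ²_Task 4 = ((16−12)/6)² = 0.444
te_Task 5 = (1 + 4·4 + 7)/6 = 24/6 = 4; σ²_Task 5 = ((7−1)/6)² = 1.000
te_Task 6 = (11 + 4·13 + 15)/6 = 78/6 = 13; σ²_Task 6 = ((15−11)/6)² = 0.444
te_Task 7 = (5 + 4·6 + 19)/6 = 48/6 = 8; σ²_Task 7 = ((19−5)/6)² = 5.444
te_Task 8 = (7 + 4·11 + 15)/6 = 66/6 = 11; σ²_Task 8 = ((15−7)/6)² = 1.778

Forward pass:
ES_Task 1 = 0; EF_Task 1 = 13
ES_Task 2 = 0; EF_Task 2 = 2
ES_Task 3 = 13; EF_Task 3 = 13+3 = 16
ES_Task 4 = 2; EF_Task 4 = 2+14 = 16
ES_Task 5 = max(EF_Task 2=2, EF_Task 4=16) = 16; EF_Task 5 = 16+4 = 20
ES_Task 6 = 16; EF_Task 6 = 16+13 = 29
ES_Task 7 = max(EF_Task 4=16, EF_Task 5=20) = 20; EF_Task 7 = 20+8 = 28
ES_Task 8 = max(EF_Task 1=13, EF_Task 3=16, EF_Task 5=20, EF_Task 6=29, EF_Task 7=28) = 29; EF_Task 8 = 29+11 = 40
Expected project duration μ = 40 days. Critical path: Task 2 → Task 4 → Task 6 → Task 8.

Variance along critical path = 0.111 + 0.444 + 0.444 + 1.778 = 2.778; σ = √2.778 = 1.667 days.
Z = (42 − 40) / 1.667 = 1.200
P(T ≤ 42) = Φ(1.200) ≈ 0.885

0.885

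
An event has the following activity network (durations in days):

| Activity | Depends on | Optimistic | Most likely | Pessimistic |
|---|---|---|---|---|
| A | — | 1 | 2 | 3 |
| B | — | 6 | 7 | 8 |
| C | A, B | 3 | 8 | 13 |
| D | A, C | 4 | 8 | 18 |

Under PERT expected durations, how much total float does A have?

te_A = (1 + 4·2 + 3)/6 = 12/6 = 2
te_B = (6 + 4·7 + 8)/6 = 42/6 = 7
te_C = (3 + 4·8 + 13)/6 = 48/6 = 8
te_D = (4 + 4·8 + 18)/6 = 54/6 = 9

Forward pass:
ES_A = 0; EF_A = 2
ES_B = 0; EF_B = 7
ES_C = max(EF_A=2, EF_B=7) = 7; EF_C = 7+8 = 15
ES_D = max(EF_A=2, EF_C=15) = 15; EF_D = 15+9 = 24
Expected project duration μ = 24 days. Critical path: B → C → D.

Backward pass:
LF_D = 24; LS_D = 24−9 = 15
LF_C = LS_D = 15; LS_C = 15−8 = 7
LF_B = LS_C = 7; LS_B = 7−7 = 0
LF_A = min(LS_C=7, LS_D=15) = 7; LS_A = 7−2 = 5
Slack_A = LS_A − ES_A = 5 − 0 = 5

5 days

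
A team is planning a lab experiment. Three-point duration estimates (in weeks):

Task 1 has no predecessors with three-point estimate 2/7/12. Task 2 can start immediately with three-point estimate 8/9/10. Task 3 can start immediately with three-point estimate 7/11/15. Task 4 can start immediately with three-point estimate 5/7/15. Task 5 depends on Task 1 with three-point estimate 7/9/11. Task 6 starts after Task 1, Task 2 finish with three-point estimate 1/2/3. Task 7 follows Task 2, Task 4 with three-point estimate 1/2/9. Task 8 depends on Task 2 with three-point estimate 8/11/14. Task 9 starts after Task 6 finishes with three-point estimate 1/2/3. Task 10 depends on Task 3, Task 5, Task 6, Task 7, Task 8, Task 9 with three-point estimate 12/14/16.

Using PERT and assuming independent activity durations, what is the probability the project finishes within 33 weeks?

0.211

te_Task 1 = (2 + 4·7 + 12)/6 = 42/6 = 7; σ²_Task 1 = ((12−2)/6)² = 2.778
te_Task 2 = (8 + 4·9 + 10)/6 = 54/6 = 9; σ²_Task 2 = ((10−8)/6)² = 0.111
te_Task 3 = (7 + 4·11 + 15)/6 = 66/6 = 11; σ²_Task 3 = ((15−7)/6)² = 1.778
te_Task 4 = (5 + 4·7 + 15)/6 = 48/6 = 8; σ²_Task 4 = ((15−5)/6)² = 2.778
te_Task 5 = (7 + 4·9 + 11)/6 = 54/6 = 9; σ²_Task 5 = ((11−7)/6)² = 0.444
te_Task 6 = (1 + 4·2 + 3)/6 = 12/6 = 2; σ²_Task 6 = ((3−1)/6)² = 0.111
te_Task 7 = (1 + 4·2 + 9)/6 = 18/6 = 3; σ²_Task 7 = ((9−1)/6)² = 1.778
te_Task 8 = (8 + 4·11 + 14)/6 = 66/6 = 11; σ²_Task 8 = ((14−8)/6)² = 1.000
te_Task 9 = (1 + 4·2 + 3)/6 = 12/6 = 2; σ²_Task 9 = ((3−1)/6)² = 0.111
te_Task 10 = (12 + 4·14 + 16)/6 = 84/6 = 14; σ²_Task 10 = ((16−12)/6)² = 0.444

Forward pass:
ES_Task 1 = 0; EF_Task 1 = 7
ES_Task 2 = 0; EF_Task 2 = 9
ES_Task 3 = 0; EF_Task 3 = 11
ES_Task 4 = 0; EF_Task 4 = 8
ES_Task 5 = 7; EF_Task 5 = 7+9 = 16
ES_Task 6 = max(EF_Task 1=7, EF_Task 2=9) = 9; EF_Task 6 = 9+2 = 11
ES_Task 7 = max(EF_Task 2=9, EF_Task 4=8) = 9; EF_Task 7 = 9+3 = 12
ES_Task 8 = 9; EF_Task 8 = 9+11 = 20
ES_Task 9 = 11; EF_Task 9 = 11+2 = 13
ES_Task 10 = max(EF_Task 3=11, EF_Task 5=16, EF_Task 6=11, EF_Task 7=12, EF_Task 8=20, EF_Task 9=13) = 20; EF_Task 10 = 20+14 = 34
Expected project duration μ = 34 weeks. Critical path: Task 2 → Task 8 → Task 10.

Variance along critical path = 0.111 + 1.000 + 0.444 = 1.556; σ = √1.556 = 1.247 weeks.
Z = (33 − 34) / 1.247 = -0.802
P(T ≤ 33) = Φ(-0.802) ≈ 0.211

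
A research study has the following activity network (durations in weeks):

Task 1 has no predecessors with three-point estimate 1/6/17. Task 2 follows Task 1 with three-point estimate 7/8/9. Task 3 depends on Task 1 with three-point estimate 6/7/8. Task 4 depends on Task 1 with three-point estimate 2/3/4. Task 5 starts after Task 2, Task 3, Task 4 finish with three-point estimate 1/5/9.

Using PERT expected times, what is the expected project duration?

20 weeks

te_Task 1 = (1 + 4·6 + 17)/6 = 42/6 = 7
te_Task 2 = (7 + 4·8 + 9)/6 = 48/6 = 8
te_Task 3 = (6 + 4·7 + 8)/6 = 42/6 = 7
te_Task 4 = (2 + 4·3 + 4)/6 = 18/6 = 3
te_Task 5 = (1 + 4·5 + 9)/6 = 30/6 = 5

Forward pass:
ES_Task 1 = 0; EF_Task 1 = 7
ES_Task 2 = 7; EF_Task 2 = 7+8 = 15
ES_Task 3 = 7; EF_Task 3 = 7+7 = 14
ES_Task 4 = 7; EF_Task 4 = 7+3 = 10
ES_Task 5 = max(EF_Task 2=15, EF_Task 3=14, EF_Task 4=10) = 15; EF_Task 5 = 15+5 = 20
Expected project duration μ = 20 weeks. Critical path: Task 1 → Task 2 → Task 5.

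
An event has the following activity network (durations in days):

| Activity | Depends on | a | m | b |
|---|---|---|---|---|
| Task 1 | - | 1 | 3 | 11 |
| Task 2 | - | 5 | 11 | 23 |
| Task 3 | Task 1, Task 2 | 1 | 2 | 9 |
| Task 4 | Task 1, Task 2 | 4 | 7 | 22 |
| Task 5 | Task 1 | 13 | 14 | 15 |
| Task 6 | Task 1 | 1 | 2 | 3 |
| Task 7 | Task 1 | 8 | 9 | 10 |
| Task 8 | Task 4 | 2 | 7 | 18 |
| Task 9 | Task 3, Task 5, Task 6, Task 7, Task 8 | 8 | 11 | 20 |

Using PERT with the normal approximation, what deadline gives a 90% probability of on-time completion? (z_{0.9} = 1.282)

47.9 days

te_Task 1 = (1 + 4·3 + 11)/6 = 24/6 = 4; σ²_Task 1 = ((11−1)/6)² = 2.778
te_Task 2 = (5 + 4·11 + 23)/6 = 72/6 = 12; σ²_Task 2 = ((23−5)/6)² = 9.000
te_Task 3 = (1 + 4·2 + 9)/6 = 18/6 = 3; σ²_Task 3 = ((9−1)/6)² = 1.778
te_Task 4 = (4 + 4·7 + 22)/6 = 54/6 = 9; σ²_Task 4 = ((22−4)/6)² = 9.000
te_Task 5 = (13 + 4·14 + 15)/6 = 84/6 = 14; σ²_Task 5 = ((15−13)/6)² = 0.111
te_Task 6 = (1 + 4·2 + 3)/6 = 12/6 = 2; σ²_Task 6 = ((3−1)/6)² = 0.111
te_Task 7 = (8 + 4·9 + 10)/6 = 54/6 = 9; σ²_Task 7 = ((10−8)/6)² = 0.111
te_Task 8 = (2 + 4·7 + 18)/6 = 48/6 = 8; σ²_Task 8 = ((18−2)/6)² = 7.111
te_Task 9 = (8 + 4·11 + 20)/6 = 72/6 = 12; σ²_Task 9 = ((20−8)/6)² = 4.000

Forward pass:
ES_Task 1 = 0; EF_Task 1 = 4
ES_Task 2 = 0; EF_Task 2 = 12
ES_Task 3 = max(EF_Task 1=4, EF_Task 2=12) = 12; EF_Task 3 = 12+3 = 15
ES_Task 4 = max(EF_Task 1=4, EF_Task 2=12) = 12; EF_Task 4 = 12+9 = 21
ES_Task 5 = 4; EF_Task 5 = 4+14 = 18
ES_Task 6 = 4; EF_Task 6 = 4+2 = 6
ES_Task 7 = 4; EF_Task 7 = 4+9 = 13
ES_Task 8 = 21; EF_Task 8 = 21+8 = 29
ES_Task 9 = max(EF_Task 3=15, EF_Task 5=18, EF_Task 6=6, EF_Task 7=13, EF_Task 8=29) = 29; EF_Task 9 = 29+12 = 41
Expected project duration μ = 41 days. Critical path: Task 2 → Task 4 → Task 8 → Task 9.

Variance along critical path = 9.000 + 9.000 + 7.111 + 4.000 = 29.111; σ = 5.395 days.
D = μ + z·σ = 41 + 1.282·5.395 = 47.9 days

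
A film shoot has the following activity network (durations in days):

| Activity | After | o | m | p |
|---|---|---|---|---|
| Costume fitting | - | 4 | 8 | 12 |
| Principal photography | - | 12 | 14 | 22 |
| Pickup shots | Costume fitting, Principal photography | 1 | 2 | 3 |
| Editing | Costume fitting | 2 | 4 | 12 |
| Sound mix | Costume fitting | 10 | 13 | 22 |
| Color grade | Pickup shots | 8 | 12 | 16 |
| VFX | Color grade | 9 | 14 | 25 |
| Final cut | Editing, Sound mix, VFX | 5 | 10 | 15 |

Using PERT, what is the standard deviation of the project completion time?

3.82 days

te_Costume fitting = (4 + 4·8 + 12)/6 = 48/6 = 8; σ²_Costume fitting = ((12−4)/6)² = 1.778
te_Principal photography = (12 + 4·14 + 22)/6 = 90/6 = 15; σ²_Principal photography = ((22−12)/6)² = 2.778
te_Pickup shots = (1 + 4·2 + 3)/6 = 12/6 = 2; σ²_Pickup shots = ((3−1)/6)² = 0.111
te_Editing = (2 + 4·4 + 12)/6 = 30/6 = 5; σ²_Editing = ((12−2)/6)² = 2.778
te_Sound mix = (10 + 4·13 + 22)/6 = 84/6 = 14; σ²_Sound mix = ((22−10)/6)² = 4.000
te_Color grade = (8 + 4·12 + 16)/6 = 72/6 = 12; σ²_Color grade = ((16−8)/6)² = 1.778
te_VFX = (9 + 4·14 + 25)/6 = 90/6 = 15; σ²_VFX = ((25−9)/6)² = 7.111
te_Final cut = (5 + 4·10 + 15)/6 = 60/6 = 10; σ²_Final cut = ((15−5)/6)² = 2.778

Forward pass:
ES_Costume fitting = 0; EF_Costume fitting = 8
ES_Principal photography = 0; EF_Principal photography = 15
ES_Pickup shots = max(EF_Costume fitting=8, EF_Principal photography=15) = 15; EF_Pickup shots = 15+2 = 17
ES_Editing = 8; EF_Editing = 8+5 = 13
ES_Sound mix = 8; EF_Sound mix = 8+14 = 22
ES_Color grade = 17; EF_Color grade = 17+12 = 29
ES_VFX = 29; EF_VFX = 29+15 = 44
ES_Final cut = max(EF_Editing=13, EF_Sound mix=22, EF_VFX=44) = 44; EF_Final cut = 44+10 = 54
Expected project duration μ = 54 days. Critical path: Principal photography → Pickup shots → Color grade → VFX → Final cut.

Variance along critical path = 2.778 + 0.111 + 1.778 + 7.111 + 2.778 = 14.556
σ = √14.556 = 3.815 days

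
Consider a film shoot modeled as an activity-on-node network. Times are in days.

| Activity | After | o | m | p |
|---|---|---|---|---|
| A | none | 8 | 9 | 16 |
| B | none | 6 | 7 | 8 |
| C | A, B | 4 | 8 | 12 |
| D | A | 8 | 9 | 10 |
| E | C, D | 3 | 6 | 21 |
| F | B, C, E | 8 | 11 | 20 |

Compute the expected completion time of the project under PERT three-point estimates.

te_A = (8 + 4·9 + 16)/6 = 60/6 = 10
te_B = (6 + 4·7 + 8)/6 = 42/6 = 7
te_C = (4 + 4·8 + 12)/6 = 48/6 = 8
te_D = (8 + 4·9 + 10)/6 = 54/6 = 9
te_E = (3 + 4·6 + 21)/6 = 48/6 = 8
te_F = (8 + 4·11 + 20)/6 = 72/6 = 12

Forward pass:
ES_A = 0; EF_A = 10
ES_B = 0; EF_B = 7
ES_C = max(EF_A=10, EF_B=7) = 10; EF_C = 10+8 = 18
ES_D = 10; EF_D = 10+9 = 19
ES_E = max(EF_C=18, EF_D=19) = 19; EF_E = 19+8 = 27
ES_F = max(EF_B=7, EF_C=18, EF_E=27) = 27; EF_F = 27+12 = 39
Expected project duration μ = 39 days. Critical path: A → D → E → F.

39 days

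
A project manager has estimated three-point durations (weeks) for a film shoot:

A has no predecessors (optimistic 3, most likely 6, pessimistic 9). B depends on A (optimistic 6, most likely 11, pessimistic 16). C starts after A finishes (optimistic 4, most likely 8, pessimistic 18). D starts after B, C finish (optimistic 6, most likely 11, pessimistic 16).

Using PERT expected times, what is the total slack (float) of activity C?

te_A = (3 + 4·6 + 9)/6 = 36/6 = 6
te_B = (6 + 4·11 + 16)/6 = 66/6 = 11
te_C = (4 + 4·8 + 18)/6 = 54/6 = 9
te_D = (6 + 4·11 + 16)/6 = 66/6 = 11

Forward pass:
ES_A = 0; EF_A = 6
ES_B = 6; EF_B = 6+11 = 17
ES_C = 6; EF_C = 6+9 = 15
ES_D = max(EF_B=17, EF_C=15) = 17; EF_D = 17+11 = 28
Expected project duration μ = 28 weeks. Critical path: A → B → D.

Backward pass:
LF_D = 28; LS_D = 28−11 = 17
LF_C = LS_D = 17; LS_C = 17−9 = 8
LF_B = LS_D = 17; LS_B = 17−11 = 6
LF_A = min(LS_B=6, LS_C=8) = 6; LS_A = 6−6 = 0
Slack_C = LS_C − ES_C = 8 − 6 = 2

2 weeks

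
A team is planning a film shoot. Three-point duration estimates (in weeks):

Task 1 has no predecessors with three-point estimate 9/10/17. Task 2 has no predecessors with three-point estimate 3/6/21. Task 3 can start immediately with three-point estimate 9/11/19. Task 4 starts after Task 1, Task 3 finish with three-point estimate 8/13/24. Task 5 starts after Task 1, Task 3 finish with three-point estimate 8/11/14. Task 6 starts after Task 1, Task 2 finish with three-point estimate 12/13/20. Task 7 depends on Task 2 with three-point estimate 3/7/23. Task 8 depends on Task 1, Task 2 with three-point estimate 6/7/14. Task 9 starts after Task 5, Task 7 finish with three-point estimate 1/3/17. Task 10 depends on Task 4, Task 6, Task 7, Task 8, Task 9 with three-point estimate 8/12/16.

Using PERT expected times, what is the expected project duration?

te_Task 1 = (9 + 4·10 + 17)/6 = 66/6 = 11
te_Task 2 = (3 + 4·6 + 21)/6 = 48/6 = 8
te_Task 3 = (9 + 4·11 + 19)/6 = 72/6 = 12
te_Task 4 = (8 + 4·13 + 24)/6 = 84/6 = 14
te_Task 5 = (8 + 4·11 + 14)/6 = 66/6 = 11
te_Task 6 = (12 + 4·13 + 20)/6 = 84/6 = 14
te_Task 7 = (3 + 4·7 + 23)/6 = 54/6 = 9
te_Task 8 = (6 + 4·7 + 14)/6 = 48/6 = 8
te_Task 9 = (1 + 4·3 + 17)/6 = 30/6 = 5
te_Task 10 = (8 + 4·12 + 16)/6 = 72/6 = 12

Forward pass:
ES_Task 1 = 0; EF_Task 1 = 11
ES_Task 2 = 0; EF_Task 2 = 8
ES_Task 3 = 0; EF_Task 3 = 12
ES_Task 4 = max(EF_Task 1=11, EF_Task 3=12) = 12; EF_Task 4 = 12+14 = 26
ES_Task 5 = max(EF_Task 1=11, EF_Task 3=12) = 12; EF_Task 5 = 12+11 = 23
ES_Task 6 = max(EF_Task 1=11, EF_Task 2=8) = 11; EF_Task 6 = 11+14 = 25
ES_Task 7 = 8; EF_Task 7 = 8+9 = 17
ES_Task 8 = max(EF_Task 1=11, EF_Task 2=8) = 11; EF_Task 8 = 11+8 = 19
ES_Task 9 = max(EF_Task 5=23, EF_Task 7=17) = 23; EF_Task 9 = 23+5 = 28
ES_Task 10 = max(EF_Task 4=26, EF_Task 6=25, EF_Task 7=17, EF_Task 8=19, EF_Task 9=28) = 28; EF_Task 10 = 28+12 = 40
Expected project duration μ = 40 weeks. Critical path: Task 3 → Task 5 → Task 9 → Task 10.

40 weeks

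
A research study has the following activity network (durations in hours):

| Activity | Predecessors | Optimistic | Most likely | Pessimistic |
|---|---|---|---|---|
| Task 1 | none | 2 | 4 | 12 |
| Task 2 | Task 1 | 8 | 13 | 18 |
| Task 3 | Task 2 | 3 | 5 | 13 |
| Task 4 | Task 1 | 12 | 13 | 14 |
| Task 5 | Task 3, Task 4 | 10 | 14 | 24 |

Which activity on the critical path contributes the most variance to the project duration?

te_Task 1 = (2 + 4·4 + 12)/6 = 30/6 = 5; σ²_Task 1 = ((12−2)/6)² = 2.778
te_Task 2 = (8 + 4·13 + 18)/6 = 78/6 = 13; σ²_Task 2 = ((18−8)/6)² = 2.778
te_Task 3 = (3 + 4·5 + 13)/6 = 36/6 = 6; σ²_Task 3 = ((13−3)/6)² = 2.778
te_Task 4 = (12 + 4·13 + 14)/6 = 78/6 = 13; σ²_Task 4 = ((14−12)/6)² = 0.111
te_Task 5 = (10 + 4·14 + 24)/6 = 90/6 = 15; σ²_Task 5 = ((24−10)/6)² = 5.444

Forward pass:
ES_Task 1 = 0; EF_Task 1 = 5
ES_Task 2 = 5; EF_Task 2 = 5+13 = 18
ES_Task 3 = 18; EF_Task 3 = 18+6 = 24
ES_Task 4 = 5; EF_Task 4 = 5+13 = 18
ES_Task 5 = max(EF_Task 3=24, EF_Task 4=18) = 24; EF_Task 5 = 24+15 = 39
Expected project duration μ = 39 hours. Critical path: Task 1 → Task 2 → Task 3 → Task 5.

Variances on critical path: σ²_Task 1=2.778, σ²_Task 2=2.778, σ²_Task 3=2.778, σ²_Task 5=5.444.
Largest is σ²_Task 5 = 5.444.

Task 5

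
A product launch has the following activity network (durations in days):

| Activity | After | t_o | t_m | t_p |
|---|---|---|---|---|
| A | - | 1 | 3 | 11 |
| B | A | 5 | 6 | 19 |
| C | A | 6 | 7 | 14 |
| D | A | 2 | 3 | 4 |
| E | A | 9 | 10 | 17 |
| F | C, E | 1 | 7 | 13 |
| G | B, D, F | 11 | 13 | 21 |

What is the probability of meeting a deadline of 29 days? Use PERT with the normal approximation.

te_A = (1 + 4·3 + 11)/6 = 24/6 = 4; σ²_A = ((11−1)/6)² = 2.778
te_B = (5 + 4·6 + 19)/6 = 48/6 = 8; σ²_B = ((19−5)/6)² = 5.444
te_C = (6 + 4·7 + 14)/6 = 48/6 = 8; σ²_C = ((14−6)/6)² = 1.778
te_D = (2 + 4·3 + 4)/6 = 18/6 = 3; σ²_D = ((4−2)/6)² = 0.111
te_E = (9 + 4·10 + 17)/6 = 66/6 = 11; σ²_E = ((17−9)/6)² = 1.778
te_F = (1 + 4·7 + 13)/6 = 42/6 = 7; σ²_F = ((13−1)/6)² = 4.000
te_G = (11 + 4·13 + 21)/6 = 84/6 = 14; σ²_G = ((21−11)/6)² = 2.778

Forward pass:
ES_A = 0; EF_A = 4
ES_B = 4; EF_B = 4+8 = 12
ES_C = 4; EF_C = 4+8 = 12
ES_D = 4; EF_D = 4+3 = 7
ES_E = 4; EF_E = 4+11 = 15
ES_F = max(EF_C=12, EF_E=15) = 15; EF_F = 15+7 = 22
ES_G = max(EF_B=12, EF_D=7, EF_F=22) = 22; EF_G = 22+14 = 36
Expected project duration μ = 36 days. Critical path: A → E → F → G.

Variance along critical path = 2.778 + 1.778 + 4.000 + 2.778 = 11.333; σ = √11.333 = 3.367 days.
Z = (29 − 36) / 3.367 = -2.079
P(T ≤ 29) = Φ(-2.079) ≈ 0.019

0.019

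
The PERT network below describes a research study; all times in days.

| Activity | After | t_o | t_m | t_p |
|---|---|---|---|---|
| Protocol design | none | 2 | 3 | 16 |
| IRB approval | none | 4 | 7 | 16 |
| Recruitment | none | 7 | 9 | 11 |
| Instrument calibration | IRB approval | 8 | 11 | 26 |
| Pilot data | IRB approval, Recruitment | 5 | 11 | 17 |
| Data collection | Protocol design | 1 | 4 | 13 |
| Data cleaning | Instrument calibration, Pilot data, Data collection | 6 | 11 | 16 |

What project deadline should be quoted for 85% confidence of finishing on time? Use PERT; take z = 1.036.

36.1 days

te_Protocol design = (2 + 4·3 + 16)/6 = 30/6 = 5; σ²_Protocol design = ((16−2)/6)² = 5.444
te_IRB approval = (4 + 4·7 + 16)/6 = 48/6 = 8; σ²_IRB approval = ((16−4)/6)² = 4.000
te_Recruitment = (7 + 4·9 + 11)/6 = 54/6 = 9; σ²_Recruitment = ((11−7)/6)² = 0.444
te_Instrument calibration = (8 + 4·11 + 26)/6 = 78/6 = 13; σ²_Instrument calibration = ((26−8)/6)² = 9.000
te_Pilot data = (5 + 4·11 + 17)/6 = 66/6 = 11; σ²_Pilot data = ((17−5)/6)² = 4.000
te_Data collection = (1 + 4·4 + 13)/6 = 30/6 = 5; σ²_Data collection = ((13−1)/6)² = 4.000
te_Data cleaning = (6 + 4·11 + 16)/6 = 66/6 = 11; σ²_Data cleaning = ((16−6)/6)² = 2.778

Forward pass:
ES_Protocol design = 0; EF_Protocol design = 5
ES_IRB approval = 0; EF_IRB approval = 8
ES_Recruitment = 0; EF_Recruitment = 9
ES_Instrument calibration = 8; EF_Instrument calibration = 8+13 = 21
ES_Pilot data = max(EF_IRB approval=8, EF_Recruitment=9) = 9; EF_Pilot data = 9+11 = 20
ES_Data collection = 5; EF_Data collection = 5+5 = 10
ES_Data cleaning = max(EF_Instrument calibration=21, EF_Pilot data=20, EF_Data collection=10) = 21; EF_Data cleaning = 21+11 = 32
Expected project duration μ = 32 days. Critical path: IRB approval → Instrument calibration → Data cleaning.

Variance along critical path = 4.000 + 9.000 + 2.778 = 15.778; σ = 3.972 days.
D = μ + z·σ = 32 + 1.036·3.972 = 36.1 days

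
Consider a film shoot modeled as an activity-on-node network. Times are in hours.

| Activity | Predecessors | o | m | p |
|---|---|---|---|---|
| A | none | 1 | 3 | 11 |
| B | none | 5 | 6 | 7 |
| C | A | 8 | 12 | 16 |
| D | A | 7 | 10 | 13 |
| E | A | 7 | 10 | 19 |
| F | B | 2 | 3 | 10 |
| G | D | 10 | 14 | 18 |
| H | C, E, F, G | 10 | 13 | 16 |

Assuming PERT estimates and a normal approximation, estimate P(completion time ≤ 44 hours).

te_A = (1 + 4·3 + 11)/6 = 24/6 = 4; σ²_A = ((11−1)/6)² = 2.778
te_B = (5 + 4·6 + 7)/6 = 36/6 = 6; σ²_B = ((7−5)/6)² = 0.111
te_C = (8 + 4·12 + 16)/6 = 72/6 = 12; σ²_C = ((16−8)/6)² = 1.778
te_D = (7 + 4·10 + 13)/6 = 60/6 = 10; σ²_D = ((13−7)/6)² = 1.000
te_E = (7 + 4·10 + 19)/6 = 66/6 = 11; σ²_E = ((19−7)/6)² = 4.000
te_F = (2 + 4·3 + 10)/6 = 24/6 = 4; σ²_F = ((10−2)/6)² = 1.778
te_G = (10 + 4·14 + 18)/6 = 84/6 = 14; σ²_G = ((18−10)/6)² = 1.778
te_H = (10 + 4·13 + 16)/6 = 78/6 = 13; σ²_H = ((16−10)/6)² = 1.000

Forward pass:
ES_A = 0; EF_A = 4
ES_B = 0; EF_B = 6
ES_C = 4; EF_C = 4+12 = 16
ES_D = 4; EF_D = 4+10 = 14
ES_E = 4; EF_E = 4+11 = 15
ES_F = 6; EF_F = 6+4 = 10
ES_G = 14; EF_G = 14+14 = 28
ES_H = max(EF_C=16, EF_E=15, EF_F=10, EF_G=28) = 28; EF_H = 28+13 = 41
Expected project duration μ = 41 hours. Critical path: A → D → G → H.

Variance along critical path = 2.778 + 1.000 + 1.778 + 1.000 = 6.556; σ = √6.556 = 2.560 hours.
Z = (44 − 41) / 2.560 = 1.172
P(T ≤ 44) = Φ(1.172) ≈ 0.879

0.879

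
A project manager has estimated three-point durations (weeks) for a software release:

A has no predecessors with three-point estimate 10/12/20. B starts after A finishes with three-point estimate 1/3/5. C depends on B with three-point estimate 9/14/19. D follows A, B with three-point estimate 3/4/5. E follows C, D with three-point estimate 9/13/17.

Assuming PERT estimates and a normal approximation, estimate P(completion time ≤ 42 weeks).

0.360

te_A = (10 + 4·12 + 20)/6 = 78/6 = 13; σ²_A = ((20−10)/6)² = 2.778
te_B = (1 + 4·3 + 5)/6 = 18/6 = 3; σ²_B = ((5−1)/6)² = 0.444
te_C = (9 + 4·14 + 19)/6 = 84/6 = 14; σ²_C = ((19−9)/6)² = 2.778
te_D = (3 + 4·4 + 5)/6 = 24/6 = 4; σ²_D = ((5−3)/6)² = 0.111
te_E = (9 + 4·13 + 17)/6 = 78/6 = 13; σ²_E = ((17−9)/6)² = 1.778

Forward pass:
ES_A = 0; EF_A = 13
ES_B = 13; EF_B = 13+3 = 16
ES_C = 16; EF_C = 16+14 = 30
ES_D = max(EF_A=13, EF_B=16) = 16; EF_D = 16+4 = 20
ES_E = max(EF_C=30, EF_D=20) = 30; EF_E = 30+13 = 43
Expected project duration μ = 43 weeks. Critical path: A → B → C → E.

Variance along critical path = 2.778 + 0.444 + 2.778 + 1.778 = 7.778; σ = √7.778 = 2.789 weeks.
Z = (42 − 43) / 2.789 = -0.359
P(T ≤ 42) = Φ(-0.359) ≈ 0.360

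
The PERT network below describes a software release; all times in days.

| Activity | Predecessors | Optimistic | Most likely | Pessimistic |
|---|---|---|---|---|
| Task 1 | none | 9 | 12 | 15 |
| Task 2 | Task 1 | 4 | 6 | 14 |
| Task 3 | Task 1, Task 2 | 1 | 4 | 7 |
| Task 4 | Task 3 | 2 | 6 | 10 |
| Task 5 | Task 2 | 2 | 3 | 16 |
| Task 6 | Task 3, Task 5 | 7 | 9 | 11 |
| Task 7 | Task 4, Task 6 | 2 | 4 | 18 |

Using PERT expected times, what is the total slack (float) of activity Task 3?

te_Task 1 = (9 + 4·12 + 15)/6 = 72/6 = 12
te_Task 2 = (4 + 4·6 + 14)/6 = 42/6 = 7
te_Task 3 = (1 + 4·4 + 7)/6 = 24/6 = 4
te_Task 4 = (2 + 4·6 + 10)/6 = 36/6 = 6
te_Task 5 = (2 + 4·3 + 16)/6 = 30/6 = 5
te_Task 6 = (7 + 4·9 + 11)/6 = 54/6 = 9
te_Task 7 = (2 + 4·4 + 18)/6 = 36/6 = 6

Forward pass:
ES_Task 1 = 0; EF_Task 1 = 12
ES_Task 2 = 12; EF_Task 2 = 12+7 = 19
ES_Task 3 = max(EF_Task 1=12, EF_Task 2=19) = 19; EF_Task 3 = 19+4 = 23
ES_Task 4 = 23; EF_Task 4 = 23+6 = 29
ES_Task 5 = 19; EF_Task 5 = 19+5 = 24
ES_Task 6 = max(EF_Task 3=23, EF_Task 5=24) = 24; EF_Task 6 = 24+9 = 33
ES_Task 7 = max(EF_Task 4=29, EF_Task 6=33) = 33; EF_Task 7 = 33+6 = 39
Expected project duration μ = 39 days. Critical path: Task 1 → Task 2 → Task 5 → Task 6 → Task 7.

Backward pass:
LF_Task 7 = 39; LS_Task 7 = 39−6 = 33
LF_Task 6 = LS_Task 7 = 33; LS_Task 6 = 33−9 = 24
LF_Task 5 = LS_Task 6 = 24; LS_Task 5 = 24−5 = 19
LF_Task 4 = LS_Task 7 = 33; LS_Task 4 = 33−6 = 27
LF_Task 3 = min(LS_Task 4=27, LS_Task 6=24) = 24; LS_Task 3 = 24−4 = 20
LF_Task 2 = min(LS_Task 3=20, LS_Task 5=19) = 19; LS_Task 2 = 19−7 = 12
LF_Task 1 = min(LS_Task 2=12, LS_Task 3=20) = 12; LS_Task 1 = 12−12 = 0
Slack_Task 3 = LS_Task 3 − ES_Task 3 = 20 − 19 = 1

1 days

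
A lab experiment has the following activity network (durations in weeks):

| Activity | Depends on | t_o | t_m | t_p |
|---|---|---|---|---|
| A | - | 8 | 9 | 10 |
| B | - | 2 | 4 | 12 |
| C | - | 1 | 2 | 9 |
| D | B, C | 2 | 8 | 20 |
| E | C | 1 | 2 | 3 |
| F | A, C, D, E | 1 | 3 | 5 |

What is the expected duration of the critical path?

te_A = (8 + 4·9 + 10)/6 = 54/6 = 9
te_B = (2 + 4·4 + 12)/6 = 30/6 = 5
te_C = (1 + 4·2 + 9)/6 = 18/6 = 3
te_D = (2 + 4·8 + 20)/6 = 54/6 = 9
te_E = (1 + 4·2 + 3)/6 = 12/6 = 2
te_F = (1 + 4·3 + 5)/6 = 18/6 = 3

Forward pass:
ES_A = 0; EF_A = 9
ES_B = 0; EF_B = 5
ES_C = 0; EF_C = 3
ES_D = max(EF_B=5, EF_C=3) = 5; EF_D = 5+9 = 14
ES_E = 3; EF_E = 3+2 = 5
ES_F = max(EF_A=9, EF_C=3, EF_D=14, EF_E=5) = 14; EF_F = 14+3 = 17
Expected project duration μ = 17 weeks. Critical path: B → D → F.

17 weeks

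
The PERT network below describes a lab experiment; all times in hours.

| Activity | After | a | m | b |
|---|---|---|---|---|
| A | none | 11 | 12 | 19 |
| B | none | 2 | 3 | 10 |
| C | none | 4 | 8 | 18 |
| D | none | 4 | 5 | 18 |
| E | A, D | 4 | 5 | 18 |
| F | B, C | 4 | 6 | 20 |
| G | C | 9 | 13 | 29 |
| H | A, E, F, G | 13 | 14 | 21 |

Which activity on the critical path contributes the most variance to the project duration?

te_A = (11 + 4·12 + 19)/6 = 78/6 = 13; σ²_A = ((19−11)/6)² = 1.778
te_B = (2 + 4·3 + 10)/6 = 24/6 = 4; σ²_B = ((10−2)/6)² = 1.778
te_C = (4 + 4·8 + 18)/6 = 54/6 = 9; σ²_C = ((18−4)/6)² = 5.444
te_D = (4 + 4·5 + 18)/6 = 42/6 = 7; σ²_D = ((18−4)/6)² = 5.444
te_E = (4 + 4·5 + 18)/6 = 42/6 = 7; σ²_E = ((18−4)/6)² = 5.444
te_F = (4 + 4·6 + 20)/6 = 48/6 = 8; σ²_F = ((20−4)/6)² = 7.111
te_G = (9 + 4·13 + 29)/6 = 90/6 = 15; σ²_G = ((29−9)/6)² = 11.111
te_H = (13 + 4·14 + 21)/6 = 90/6 = 15; σ²_H = ((21−13)/6)² = 1.778

Forward pass:
ES_A = 0; EF_A = 13
ES_B = 0; EF_B = 4
ES_C = 0; EF_C = 9
ES_D = 0; EF_D = 7
ES_E = max(EF_A=13, EF_D=7) = 13; EF_E = 13+7 = 20
ES_F = max(EF_B=4, EF_C=9) = 9; EF_F = 9+8 = 17
ES_G = 9; EF_G = 9+15 = 24
ES_H = max(EF_A=13, EF_E=20, EF_F=17, EF_G=24) = 24; EF_H = 24+15 = 39
Expected project duration μ = 39 hours. Critical path: C → G → H.

Variances on critical path: σ²_C=5.444, σ²_G=11.111, σ²_H=1.778.
Largest is σ²_G = 11.111.

G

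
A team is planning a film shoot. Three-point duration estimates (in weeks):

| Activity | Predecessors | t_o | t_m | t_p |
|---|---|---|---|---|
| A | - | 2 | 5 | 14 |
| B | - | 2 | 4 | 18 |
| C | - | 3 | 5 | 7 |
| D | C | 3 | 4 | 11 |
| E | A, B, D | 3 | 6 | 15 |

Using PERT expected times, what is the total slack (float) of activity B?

te_A = (2 + 4·5 + 14)/6 = 36/6 = 6
te_B = (2 + 4·4 + 18)/6 = 36/6 = 6
te_C = (3 + 4·5 + 7)/6 = 30/6 = 5
te_D = (3 + 4·4 + 11)/6 = 30/6 = 5
te_E = (3 + 4·6 + 15)/6 = 42/6 = 7

Forward pass:
ES_A = 0; EF_A = 6
ES_B = 0; EF_B = 6
ES_C = 0; EF_C = 5
ES_D = 5; EF_D = 5+5 = 10
ES_E = max(EF_A=6, EF_B=6, EF_D=10) = 10; EF_E = 10+7 = 17
Expected project duration μ = 17 weeks. Critical path: C → D → E.

Backward pass:
LF_E = 17; LS_E = 17−7 = 10
LF_D = LS_E = 10; LS_D = 10−5 = 5
LF_C = LS_D = 5; LS_C = 5−5 = 0
LF_B = LS_E = 10; LS_B = 10−6 = 4
LF_A = LS_E = 10; LS_A = 10−6 = 4
Slack_B = LS_B − ES_B = 4 − 0 = 4

4 weeks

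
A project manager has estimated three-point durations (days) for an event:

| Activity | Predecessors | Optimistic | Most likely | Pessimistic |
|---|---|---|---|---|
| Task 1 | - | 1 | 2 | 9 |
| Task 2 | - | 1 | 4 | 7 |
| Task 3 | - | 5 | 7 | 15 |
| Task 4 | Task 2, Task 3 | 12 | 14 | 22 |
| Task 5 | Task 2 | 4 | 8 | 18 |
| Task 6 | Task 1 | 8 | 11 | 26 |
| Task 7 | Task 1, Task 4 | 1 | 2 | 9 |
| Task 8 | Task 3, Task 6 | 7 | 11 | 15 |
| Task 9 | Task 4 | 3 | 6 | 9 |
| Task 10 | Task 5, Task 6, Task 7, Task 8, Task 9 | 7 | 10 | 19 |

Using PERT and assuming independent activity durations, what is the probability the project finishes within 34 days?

0.032

te_Task 1 = (1 + 4·2 + 9)/6 = 18/6 = 3; σ²_Task 1 = ((9−1)/6)² = 1.778
te_Task 2 = (1 + 4·4 + 7)/6 = 24/6 = 4; σ²_Task 2 = ((7−1)/6)² = 1.000
te_Task 3 = (5 + 4·7 + 15)/6 = 48/6 = 8; σ²_Task 3 = ((15−5)/6)² = 2.778
te_Task 4 = (12 + 4·14 + 22)/6 = 90/6 = 15; σ²_Task 4 = ((22−12)/6)² = 2.778
te_Task 5 = (4 + 4·8 + 18)/6 = 54/6 = 9; σ²_Task 5 = ((18−4)/6)² = 5.444
te_Task 6 = (8 + 4·11 + 26)/6 = 78/6 = 13; σ²_Task 6 = ((26−8)/6)² = 9.000
te_Task 7 = (1 + 4·2 + 9)/6 = 18/6 = 3; σ²_Task 7 = ((9−1)/6)² = 1.778
te_Task 8 = (7 + 4·11 + 15)/6 = 66/6 = 11; σ²_Task 8 = ((15−7)/6)² = 1.778
te_Task 9 = (3 + 4·6 + 9)/6 = 36/6 = 6; σ²_Task 9 = ((9−3)/6)² = 1.000
te_Task 10 = (7 + 4·10 + 19)/6 = 66/6 = 11; σ²_Task 10 = ((19−7)/6)² = 4.000

Forward pass:
ES_Task 1 = 0; EF_Task 1 = 3
ES_Task 2 = 0; EF_Task 2 = 4
ES_Task 3 = 0; EF_Task 3 = 8
ES_Task 4 = max(EF_Task 2=4, EF_Task 3=8) = 8; EF_Task 4 = 8+15 = 23
ES_Task 5 = 4; EF_Task 5 = 4+9 = 13
ES_Task 6 = 3; EF_Task 6 = 3+13 = 16
ES_Task 7 = max(EF_Task 1=3, EF_Task 4=23) = 23; EF_Task 7 = 23+3 = 26
ES_Task 8 = max(EF_Task 3=8, EF_Task 6=16) = 16; EF_Task 8 = 16+11 = 27
ES_Task 9 = 23; EF_Task 9 = 23+6 = 29
ES_Task 10 = max(EF_Task 5=13, EF_Task 6=16, EF_Task 7=26, EF_Task 8=27, EF_Task 9=29) = 29; EF_Task 10 = 29+11 = 40
Expected project duration μ = 40 days. Critical path: Task 3 → Task 4 → Task 9 → Task 10.

Variance along critical path = 2.778 + 2.778 + 1.000 + 4.000 = 10.556; σ = √10.556 = 3.249 days.
Z = (34 − 40) / 3.249 = -1.847
P(T ≤ 34) = Φ(-1.847) ≈ 0.032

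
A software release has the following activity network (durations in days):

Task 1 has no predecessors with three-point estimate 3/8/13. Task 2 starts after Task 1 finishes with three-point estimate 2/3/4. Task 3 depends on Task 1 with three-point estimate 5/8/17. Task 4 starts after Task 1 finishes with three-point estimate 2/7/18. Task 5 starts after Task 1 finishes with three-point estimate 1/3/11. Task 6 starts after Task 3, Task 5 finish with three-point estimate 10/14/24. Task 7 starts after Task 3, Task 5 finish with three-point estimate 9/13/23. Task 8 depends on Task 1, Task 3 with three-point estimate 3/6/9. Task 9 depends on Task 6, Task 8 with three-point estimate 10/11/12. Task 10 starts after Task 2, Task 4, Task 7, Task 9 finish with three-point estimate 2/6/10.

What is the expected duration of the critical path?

49 days

te_Task 1 = (3 + 4·8 + 13)/6 = 48/6 = 8
te_Task 2 = (2 + 4·3 + 4)/6 = 18/6 = 3
te_Task 3 = (5 + 4·8 + 17)/6 = 54/6 = 9
te_Task 4 = (2 + 4·7 + 18)/6 = 48/6 = 8
te_Task 5 = (1 + 4·3 + 11)/6 = 24/6 = 4
te_Task 6 = (10 + 4·14 + 24)/6 = 90/6 = 15
te_Task 7 = (9 + 4·13 + 23)/6 = 84/6 = 14
te_Task 8 = (3 + 4·6 + 9)/6 = 36/6 = 6
te_Task 9 = (10 + 4·11 + 12)/6 = 66/6 = 11
te_Task 10 = (2 + 4·6 + 10)/6 = 36/6 = 6

Forward pass:
ES_Task 1 = 0; EF_Task 1 = 8
ES_Task 2 = 8; EF_Task 2 = 8+3 = 11
ES_Task 3 = 8; EF_Task 3 = 8+9 = 17
ES_Task 4 = 8; EF_Task 4 = 8+8 = 16
ES_Task 5 = 8; EF_Task 5 = 8+4 = 12
ES_Task 6 = max(EF_Task 3=17, EF_Task 5=12) = 17; EF_Task 6 = 17+15 = 32
ES_Task 7 = max(EF_Task 3=17, EF_Task 5=12) = 17; EF_Task 7 = 17+14 = 31
ES_Task 8 = max(EF_Task 1=8, EF_Task 3=17) = 17; EF_Task 8 = 17+6 = 23
ES_Task 9 = max(EF_Task 6=32, EF_Task 8=23) = 32; EF_Task 9 = 32+11 = 43
ES_Task 10 = max(EF_Task 2=11, EF_Task 4=16, EF_Task 7=31, EF_Task 9=43) = 43; EF_Task 10 = 43+6 = 49
Expected project duration μ = 49 days. Critical path: Task 1 → Task 3 → Task 6 → Task 9 → Task 10.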